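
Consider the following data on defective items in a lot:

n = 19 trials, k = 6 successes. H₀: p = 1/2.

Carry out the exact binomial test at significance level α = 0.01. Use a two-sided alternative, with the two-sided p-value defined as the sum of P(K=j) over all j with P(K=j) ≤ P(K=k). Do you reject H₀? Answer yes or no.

Exact binomial: n=19, k=6, p₀=1/2=0.5000
P(X=j) = C(n,j)·p₀^j·(1−p₀)^(n−j); p = Σ P(X=j) over j with P(X=j) ≤ P(X=6)
p-value (two-sided) = 0.16707
At α=0.01: p ≥ α → fail to reject H₀

reject H₀: no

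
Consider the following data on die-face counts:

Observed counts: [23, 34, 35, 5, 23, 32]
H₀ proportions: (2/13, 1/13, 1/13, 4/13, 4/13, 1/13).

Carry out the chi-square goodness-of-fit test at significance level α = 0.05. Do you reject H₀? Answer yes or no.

reject H₀: yes

n = 152; E_i = n·p_i = [23.38, 11.69, 11.69, 46.77, 46.77, 11.69]
χ² = (23−23.38)²/23.38 + (34−11.69)²/11.69 + (35−11.69)²/11.69 + (5−46.77)²/46.77 + (23−46.77)²/46.77 + (32−11.69)²/11.69 = 173.6842
df = 5
p-value (upper-tail) = 0.00000
At α=0.05: p < α → reject H₀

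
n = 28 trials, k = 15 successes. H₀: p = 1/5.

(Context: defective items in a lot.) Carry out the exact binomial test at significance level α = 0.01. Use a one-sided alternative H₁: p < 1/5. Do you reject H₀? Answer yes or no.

Exact binomial: n=28, k=15, p₀=1/5=0.2000
P(X≤15) from Σ C(n,i)·p₀^i·(1−p₀)^(n−i)
p-value (one-sided, H₁ less) = 0.99998
At α=0.01: p ≥ α → fail to reject H₀

reject H₀: no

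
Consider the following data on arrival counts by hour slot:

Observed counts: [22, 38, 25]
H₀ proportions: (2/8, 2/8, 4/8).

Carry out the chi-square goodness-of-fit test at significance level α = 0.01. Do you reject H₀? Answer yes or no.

reject H₀: yes

n = 85; E_i = n·p_i = [21.25, 21.25, 42.50]
χ² = (22−21.25)²/21.25 + (38−21.25)²/21.25 + (25−42.50)²/42.50 = 20.4353
df = 2
p-value (upper-tail) = 0.00004
At α=0.01: p < α → reject H₀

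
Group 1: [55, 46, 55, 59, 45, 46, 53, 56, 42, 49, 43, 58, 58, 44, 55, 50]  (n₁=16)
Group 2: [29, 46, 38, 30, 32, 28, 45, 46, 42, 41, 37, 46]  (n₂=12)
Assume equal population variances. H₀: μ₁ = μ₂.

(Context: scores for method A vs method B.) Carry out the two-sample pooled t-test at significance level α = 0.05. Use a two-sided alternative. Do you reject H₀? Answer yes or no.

x̄₁=50.875, s₁=5.909, n₁=16
x̄₂=38.333, s₂=7.050, n₂=12
s_p² = [15·5.909² + 11·7.050²]/26 = 41.1699
SE = √(s_p²·(1/16+1/12)) = 2.4503
t = (50.875−38.333)/2.4503 = 5.1184
df = 26
p-value (two-sided) = 0.00002
At α=0.05: p < α → reject H₀

reject H₀: yes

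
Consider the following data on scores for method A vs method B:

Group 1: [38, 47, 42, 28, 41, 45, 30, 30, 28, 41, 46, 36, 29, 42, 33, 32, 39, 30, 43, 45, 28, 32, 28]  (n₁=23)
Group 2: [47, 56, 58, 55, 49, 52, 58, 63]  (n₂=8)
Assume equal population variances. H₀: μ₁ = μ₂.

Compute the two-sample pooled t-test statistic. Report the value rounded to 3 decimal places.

x̄₁=36.217, s₁=6.809, n₁=23
x̄₂=54.750, s₂=5.230, n₂=8
s_p² = [22·6.809² + 7·5.230²]/29 = 41.7729
SE = √(s_p²·(1/23+1/8)) = 2.6529
t = (36.217−54.750)/2.6529 = -6.9858
df = 29

test statistic = -6.986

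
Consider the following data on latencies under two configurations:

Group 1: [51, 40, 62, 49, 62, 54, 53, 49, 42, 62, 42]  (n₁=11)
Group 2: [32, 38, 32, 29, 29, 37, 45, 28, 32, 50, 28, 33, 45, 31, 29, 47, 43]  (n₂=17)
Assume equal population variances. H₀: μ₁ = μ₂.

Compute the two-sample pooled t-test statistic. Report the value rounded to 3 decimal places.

test statistic = 5.245

x̄₁=51.455, s₁=8.153, n₁=11
x̄₂=35.765, s₂=7.454, n₂=17
s_p² = [10·8.153² + 16·7.454²]/26 = 59.7610
SE = √(s_p²·(1/11+1/17)) = 2.9913
t = (51.455−35.765)/2.9913 = 5.2451
df = 26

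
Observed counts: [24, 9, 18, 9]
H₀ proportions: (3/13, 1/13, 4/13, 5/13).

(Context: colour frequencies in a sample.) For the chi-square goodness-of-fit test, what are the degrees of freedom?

df = k − 1 = 4 − 1 = 3

degrees of freedom = 3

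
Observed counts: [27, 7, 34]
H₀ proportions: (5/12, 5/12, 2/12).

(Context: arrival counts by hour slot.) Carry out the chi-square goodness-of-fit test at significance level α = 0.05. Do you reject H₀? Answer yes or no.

n = 68; E_i = n·p_i = [28.33, 28.33, 11.33]
χ² = (27−28.33)²/28.33 + (7−28.33)²/28.33 + (34−11.33)²/11.33 = 61.4588
df = 2
p-value (upper-tail) = 0.00000
At α=0.05: p < α → reject H₀

reject H₀: yes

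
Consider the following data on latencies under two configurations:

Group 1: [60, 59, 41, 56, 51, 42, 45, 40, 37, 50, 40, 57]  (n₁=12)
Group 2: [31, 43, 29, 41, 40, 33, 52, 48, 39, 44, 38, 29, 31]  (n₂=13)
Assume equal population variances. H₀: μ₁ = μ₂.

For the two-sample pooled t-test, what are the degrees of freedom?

degrees of freedom = 23

df = n₁ + n₂ − 2 = 12 + 13 − 2 = 23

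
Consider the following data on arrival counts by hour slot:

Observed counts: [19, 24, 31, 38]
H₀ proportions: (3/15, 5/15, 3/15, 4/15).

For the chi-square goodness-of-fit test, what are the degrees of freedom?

degrees of freedom = 3

df = k − 1 = 4 − 1 = 3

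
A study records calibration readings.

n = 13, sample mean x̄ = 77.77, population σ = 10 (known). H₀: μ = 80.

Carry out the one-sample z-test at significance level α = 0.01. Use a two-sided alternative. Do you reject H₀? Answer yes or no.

reject H₀: no

SE = σ/√n = 10/√13 = 2.7735
z = (x̄−μ₀)/SE = (77.77−80)/2.7735 = -0.8040
p-value (two-sided) = 0.42138
At α=0.01: p ≥ α → fail to reject H₀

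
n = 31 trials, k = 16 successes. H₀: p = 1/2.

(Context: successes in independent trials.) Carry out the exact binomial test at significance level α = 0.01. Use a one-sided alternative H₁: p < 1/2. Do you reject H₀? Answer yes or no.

Exact binomial: n=31, k=16, p₀=1/2=0.5000
P(X≤16) from Σ C(n,i)·p₀^i·(1−p₀)^(n−i)
p-value (one-sided, H₁ less) = 0.63995
At α=0.01: p ≥ α → fail to reject H₀

reject H₀: no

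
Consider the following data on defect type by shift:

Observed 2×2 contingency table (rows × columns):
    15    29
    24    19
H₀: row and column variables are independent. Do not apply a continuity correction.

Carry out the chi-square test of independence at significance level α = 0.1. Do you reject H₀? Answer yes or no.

reject H₀: yes

Row totals [44, 43], col totals [39, 48], n=87
χ² = (15−19.72)²/19.72 + (29−24.28)²/24.28 + (24−19.28)²/19.28 + (19−23.72)²/23.72 = 4.1493
df = 1
p-value (upper-tail) = 0.04165
At α=0.1: p < α → reject H₀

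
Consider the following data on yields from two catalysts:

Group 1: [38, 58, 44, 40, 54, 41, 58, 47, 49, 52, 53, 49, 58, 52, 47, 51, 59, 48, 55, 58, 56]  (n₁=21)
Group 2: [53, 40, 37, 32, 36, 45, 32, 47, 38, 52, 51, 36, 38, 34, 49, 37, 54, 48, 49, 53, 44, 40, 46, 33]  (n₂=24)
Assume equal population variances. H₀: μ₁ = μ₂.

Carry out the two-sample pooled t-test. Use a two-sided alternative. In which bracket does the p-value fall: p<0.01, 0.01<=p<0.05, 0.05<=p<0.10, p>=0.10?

p-value bracket: p<0.01

x̄₁=50.810, s₁=6.337, n₁=21
x̄₂=42.667, s₂=7.376, n₂=24
s_p² = [20·6.337² + 23·7.376²]/43 = 47.7807
SE = √(s_p²·(1/21+1/24)) = 2.0655
t = (50.810−42.667)/2.0655 = 3.9424
df = 43
p-value (two-sided) = 0.00029
→ bracket: p<0.01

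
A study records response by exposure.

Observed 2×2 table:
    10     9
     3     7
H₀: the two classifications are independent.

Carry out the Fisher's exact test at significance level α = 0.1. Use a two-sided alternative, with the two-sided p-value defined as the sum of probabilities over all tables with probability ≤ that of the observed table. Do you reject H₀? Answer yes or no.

reject H₀: no

Margins: r₁=19, r₂=10, c₁=13, c₂=16, n=29
p_obs = C(19,10)·C(10,3)/C(29,13); sum pmf over tables with pmf ≤ p_obs
p-value (two-sided) = 0.43348
At α=0.1: p ≥ α → fail to reject H₀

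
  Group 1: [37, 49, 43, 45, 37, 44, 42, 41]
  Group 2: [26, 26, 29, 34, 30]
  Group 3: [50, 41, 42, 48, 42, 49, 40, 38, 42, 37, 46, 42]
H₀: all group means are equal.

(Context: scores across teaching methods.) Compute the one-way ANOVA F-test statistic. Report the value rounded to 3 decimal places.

test statistic = 23.575

Group means [42.25, 29.00, 43.08], grand mean 40.000
SSB = Σnᵢ(x̄ᵢ−x̄)² = 759.583; SSW = ΣΣ(x−x̄ᵢ)² = 354.417
MSB = 759.583/2 = 379.7917; MSW = 354.417/22 = 16.1098
F = MSB/MSW = 23.5751
df = (2, 22)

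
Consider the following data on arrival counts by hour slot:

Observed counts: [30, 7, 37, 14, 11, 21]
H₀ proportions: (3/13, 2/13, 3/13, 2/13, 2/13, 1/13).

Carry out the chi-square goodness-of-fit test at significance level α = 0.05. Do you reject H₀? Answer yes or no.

reject H₀: yes

n = 120; E_i = n·p_i = [27.69, 18.46, 27.69, 18.46, 18.46, 9.23]
χ² = (30−27.69)²/27.69 + (7−18.46)²/18.46 + (37−27.69)²/27.69 + (14−18.46)²/18.46 + (11−18.46)²/18.46 + (21−9.23)²/9.23 = 29.5361
df = 5
p-value (upper-tail) = 0.00002
At α=0.05: p < α → reject H₀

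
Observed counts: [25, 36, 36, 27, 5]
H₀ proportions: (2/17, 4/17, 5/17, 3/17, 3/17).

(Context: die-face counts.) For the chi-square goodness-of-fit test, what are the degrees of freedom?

degrees of freedom = 4

df = k − 1 = 5 − 1 = 4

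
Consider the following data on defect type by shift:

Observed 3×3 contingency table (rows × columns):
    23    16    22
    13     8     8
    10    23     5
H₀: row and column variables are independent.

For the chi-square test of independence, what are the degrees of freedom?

df = (r−1)(c−1) = (3−1)·(3−1) = 4

degrees of freedom = 4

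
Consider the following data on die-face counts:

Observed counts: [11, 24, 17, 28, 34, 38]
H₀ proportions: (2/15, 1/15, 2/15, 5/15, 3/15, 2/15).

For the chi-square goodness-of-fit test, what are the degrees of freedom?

degrees of freedom = 5

df = k − 1 = 6 − 1 = 5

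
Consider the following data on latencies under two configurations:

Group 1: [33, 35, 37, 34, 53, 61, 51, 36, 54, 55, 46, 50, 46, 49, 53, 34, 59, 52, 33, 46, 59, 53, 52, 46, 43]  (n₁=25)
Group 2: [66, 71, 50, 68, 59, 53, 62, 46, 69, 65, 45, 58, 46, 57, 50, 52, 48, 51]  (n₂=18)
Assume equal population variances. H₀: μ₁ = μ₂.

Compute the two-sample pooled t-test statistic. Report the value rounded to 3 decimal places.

test statistic = -3.548

x̄₁=46.800, s₁=8.893, n₁=25
x̄₂=56.444, s₂=8.652, n₂=18
s_p² = [24·8.893² + 17·8.652²]/41 = 77.3279
SE = √(s_p²·(1/25+1/18)) = 2.7183
t = (46.800−56.444)/2.7183 = -3.5480
df = 41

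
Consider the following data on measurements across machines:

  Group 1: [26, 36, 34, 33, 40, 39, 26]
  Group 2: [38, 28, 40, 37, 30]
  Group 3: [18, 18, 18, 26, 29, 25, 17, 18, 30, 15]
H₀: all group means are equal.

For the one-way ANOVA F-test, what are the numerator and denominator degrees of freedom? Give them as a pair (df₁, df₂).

k = 3 groups, N = 22 total
df = (k−1, N−k) = (3−1, 22−3) = (2, 19)

degrees of freedom = [2, 19]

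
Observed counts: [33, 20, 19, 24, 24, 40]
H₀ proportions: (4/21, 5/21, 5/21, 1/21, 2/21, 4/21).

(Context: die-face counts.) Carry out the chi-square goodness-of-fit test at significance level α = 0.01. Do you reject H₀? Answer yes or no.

n = 160; E_i = n·p_i = [30.48, 38.10, 38.10, 7.62, 15.24, 30.48]
χ² = (33−30.48)²/30.48 + (20−38.10)²/38.10 + (19−38.10)²/38.10 + (24−7.62)²/7.62 + (24−15.24)²/15.24 + (40−30.48)²/30.48 = 61.6091
df = 5
p-value (upper-tail) = 0.00000
At α=0.01: p < α → reject H₀

reject H₀: yes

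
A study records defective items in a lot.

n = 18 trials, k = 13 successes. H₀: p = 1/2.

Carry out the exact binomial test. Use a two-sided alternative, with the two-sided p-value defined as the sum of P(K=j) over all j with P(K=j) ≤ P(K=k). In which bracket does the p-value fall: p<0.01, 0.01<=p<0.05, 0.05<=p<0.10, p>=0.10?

p-value bracket: 0.05<=p<0.10

Exact binomial: n=18, k=13, p₀=1/2=0.5000
P(X=j) = C(n,j)·p₀^j·(1−p₀)^(n−j); p = Σ P(X=j) over j with P(X=j) ≤ P(X=13)
p-value (two-sided) = 0.09625
→ bracket: 0.05<=p<0.10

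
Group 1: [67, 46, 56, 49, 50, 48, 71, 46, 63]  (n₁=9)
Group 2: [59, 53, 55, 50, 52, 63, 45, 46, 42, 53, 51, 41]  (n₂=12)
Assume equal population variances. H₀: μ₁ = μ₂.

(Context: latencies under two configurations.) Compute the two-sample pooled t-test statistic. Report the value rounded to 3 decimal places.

test statistic = 1.214

x̄₁=55.111, s₁=9.597, n₁=9
x̄₂=50.833, s₂=6.576, n₂=12
s_p² = [8·9.597² + 11·6.576²]/19 = 63.8187
SE = √(s_p²·(1/9+1/12)) = 3.5227
t = (55.111−50.833)/3.5227 = 1.2144
df = 19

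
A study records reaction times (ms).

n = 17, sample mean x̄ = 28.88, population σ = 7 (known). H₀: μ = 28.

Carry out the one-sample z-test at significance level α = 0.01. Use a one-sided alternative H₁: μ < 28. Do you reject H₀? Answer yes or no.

SE = σ/√n = 7/√17 = 1.6977
z = (x̄−μ₀)/SE = (28.88−28)/1.6977 = 0.5183
p-value (one-sided, H₁ less) = 0.69789
At α=0.01: p ≥ α → fail to reject H₀

reject H₀: no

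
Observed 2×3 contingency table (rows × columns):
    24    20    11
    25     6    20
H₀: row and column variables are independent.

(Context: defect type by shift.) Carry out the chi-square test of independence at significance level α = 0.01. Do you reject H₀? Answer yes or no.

Row totals [55, 51], col totals [49, 26, 31], n=106
χ² = (24−25.42)²/25.42 + (20−13.49)²/13.49 + (11−16.08)²/16.08 + (25−23.58)²/23.58 + (6−12.51)²/12.51 + (20−14.92)²/14.92 = 10.0351
df = 2
p-value (upper-tail) = 0.00662
At α=0.01: p < α → reject H₀

reject H₀: yes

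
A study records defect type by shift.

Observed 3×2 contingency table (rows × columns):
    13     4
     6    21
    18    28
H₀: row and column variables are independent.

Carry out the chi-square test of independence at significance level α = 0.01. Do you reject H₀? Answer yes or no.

Row totals [17, 27, 46], col totals [37, 53], n=90
χ² = (13−6.99)²/6.99 + (4−10.01)²/10.01 + (6−11.10)²/11.10 + (21−15.90)²/15.90 + (18−18.91)²/18.91 + (28−27.09)²/27.09 = 12.8331
df = 2
p-value (upper-tail) = 0.00163
At α=0.01: p < α → reject H₀

reject H₀: yes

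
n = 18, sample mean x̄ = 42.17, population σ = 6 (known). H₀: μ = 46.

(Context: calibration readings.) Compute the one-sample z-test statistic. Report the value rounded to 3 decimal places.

test statistic = -2.708

SE = σ/√n = 6/√18 = 1.4142
z = (x̄−μ₀)/SE = (42.17−46)/1.4142 = -2.7082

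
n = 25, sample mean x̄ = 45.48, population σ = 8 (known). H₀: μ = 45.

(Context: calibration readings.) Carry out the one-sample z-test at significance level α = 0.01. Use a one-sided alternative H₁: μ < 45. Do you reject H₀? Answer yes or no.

SE = σ/√n = 8/√25 = 1.6000
z = (x̄−μ₀)/SE = (45.48−45)/1.6000 = 0.3000
p-value (one-sided, H₁ less) = 0.61791
At α=0.01: p ≥ α → fail to reject H₀

reject H₀: no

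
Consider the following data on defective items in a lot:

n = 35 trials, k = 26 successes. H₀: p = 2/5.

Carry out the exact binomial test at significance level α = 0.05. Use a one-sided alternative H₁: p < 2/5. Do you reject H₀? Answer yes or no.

Exact binomial: n=35, k=26, p₀=2/5=0.4000
P(X≤26) from Σ C(n,i)·p₀^i·(1−p₀)^(n−i)
p-value (one-sided, H₁ less) = 0.99999
At α=0.05: p ≥ α → fail to reject H₀

reject H₀: no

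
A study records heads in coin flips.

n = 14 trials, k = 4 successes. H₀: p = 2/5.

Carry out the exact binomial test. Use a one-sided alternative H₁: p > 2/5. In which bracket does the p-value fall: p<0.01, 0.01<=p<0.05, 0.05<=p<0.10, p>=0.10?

Exact binomial: n=14, k=4, p₀=2/5=0.4000
P(X≥4) from Σ C(n,i)·p₀^i·(1−p₀)^(n−i)
p-value (one-sided, H₁ greater) = 0.87569
→ bracket: p>=0.10

p-value bracket: p>=0.10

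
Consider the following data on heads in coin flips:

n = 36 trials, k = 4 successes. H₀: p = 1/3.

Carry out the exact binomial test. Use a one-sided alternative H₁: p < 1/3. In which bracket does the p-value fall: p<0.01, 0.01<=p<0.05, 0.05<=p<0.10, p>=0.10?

p-value bracket: p<0.01

Exact binomial: n=36, k=4, p₀=1/3=0.3333
P(X≤4) from Σ C(n,i)·p₀^i·(1−p₀)^(n−i)
p-value (one-sided, H₁ less) = 0.00218
→ bracket: p<0.01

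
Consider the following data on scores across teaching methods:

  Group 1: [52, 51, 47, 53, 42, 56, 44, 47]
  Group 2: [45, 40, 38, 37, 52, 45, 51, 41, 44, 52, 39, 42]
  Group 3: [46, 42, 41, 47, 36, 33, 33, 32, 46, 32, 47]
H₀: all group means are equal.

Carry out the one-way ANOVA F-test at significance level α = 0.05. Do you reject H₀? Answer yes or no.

Group means [49.00, 43.83, 39.55], grand mean 43.645
SSB = Σnᵢ(x̄ᵢ−x̄)² = 414.703; SSW = ΣΣ(x−x̄ᵢ)² = 892.394
MSB = 414.703/2 = 207.3514; MSW = 892.394/28 = 31.8712
F = MSB/MSW = 6.5059
df = (2, 28)
p-value (upper-tail) = 0.00478
At α=0.05: p < α → reject H₀

reject H₀: yes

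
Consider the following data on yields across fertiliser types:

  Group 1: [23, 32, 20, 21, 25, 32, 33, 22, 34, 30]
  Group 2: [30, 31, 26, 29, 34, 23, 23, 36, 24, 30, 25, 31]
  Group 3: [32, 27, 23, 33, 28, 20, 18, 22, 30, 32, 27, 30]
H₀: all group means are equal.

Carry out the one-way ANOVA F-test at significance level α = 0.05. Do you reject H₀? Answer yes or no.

reject H₀: no

Group means [27.20, 28.50, 26.83], grand mean 27.529
SSB = Σnᵢ(x̄ᵢ−x̄)² = 18.204; SSW = ΣΣ(x−x̄ᵢ)² = 752.267
MSB = 18.204/2 = 9.1020; MSW = 752.267/31 = 24.2667
F = MSB/MSW = 0.3751
df = (2, 31)
p-value (upper-tail) = 0.69031
At α=0.05: p ≥ α → fail to reject H₀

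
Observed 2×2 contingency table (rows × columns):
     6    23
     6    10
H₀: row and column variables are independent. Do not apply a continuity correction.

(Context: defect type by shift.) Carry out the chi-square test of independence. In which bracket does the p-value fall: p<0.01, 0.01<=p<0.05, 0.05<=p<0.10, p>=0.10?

p-value bracket: p>=0.10

Row totals [29, 16], col totals [12, 33], n=45
χ² = (6−7.73)²/7.73 + (23−21.27)²/21.27 + (6−4.27)²/4.27 + (10−11.73)²/11.73 = 1.4900
df = 1
p-value (upper-tail) = 0.22222
→ bracket: p>=0.10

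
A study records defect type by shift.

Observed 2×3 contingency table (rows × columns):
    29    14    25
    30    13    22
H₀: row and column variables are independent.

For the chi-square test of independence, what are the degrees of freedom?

df = (r−1)(c−1) = (2−1)·(3−1) = 2

degrees of freedom = 2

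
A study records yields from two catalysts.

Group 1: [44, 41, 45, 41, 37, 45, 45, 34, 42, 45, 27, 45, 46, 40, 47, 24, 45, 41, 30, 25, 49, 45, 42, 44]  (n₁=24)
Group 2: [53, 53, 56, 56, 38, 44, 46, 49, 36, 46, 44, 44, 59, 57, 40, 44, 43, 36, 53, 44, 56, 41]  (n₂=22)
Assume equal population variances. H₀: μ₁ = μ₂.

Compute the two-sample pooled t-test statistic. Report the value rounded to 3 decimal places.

x̄₁=40.375, s₁=7.149, n₁=24
x̄₂=47.182, s₂=7.136, n₂=22
s_p² = [23·7.149² + 21·7.136²]/44 = 51.0204
SE = √(s_p²·(1/24+1/22)) = 2.1083
t = (40.375−47.182)/2.1083 = -3.2286
df = 44

test statistic = -3.229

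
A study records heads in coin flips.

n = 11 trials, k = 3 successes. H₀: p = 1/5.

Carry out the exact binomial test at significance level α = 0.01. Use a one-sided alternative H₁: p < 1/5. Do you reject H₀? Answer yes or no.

reject H₀: no

Exact binomial: n=11, k=3, p₀=1/5=0.2000
P(X≤3) from Σ C(n,i)·p₀^i·(1−p₀)^(n−i)
p-value (one-sided, H₁ less) = 0.83886
At α=0.01: p ≥ α → fail to reject H₀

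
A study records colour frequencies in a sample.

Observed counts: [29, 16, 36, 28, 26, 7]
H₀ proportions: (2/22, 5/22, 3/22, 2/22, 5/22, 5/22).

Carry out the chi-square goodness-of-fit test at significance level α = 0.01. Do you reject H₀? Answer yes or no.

n = 142; E_i = n·p_i = [12.91, 32.27, 19.36, 12.91, 32.27, 32.27]
χ² = (29−12.91)²/12.91 + (16−32.27)²/32.27 + (36−19.36)²/19.36 + (28−12.91)²/12.91 + (26−32.27)²/32.27 + (7−32.27)²/32.27 = 81.2070
df = 5
p-value (upper-tail) = 0.00000
At α=0.01: p < α → reject H₀

reject H₀: yes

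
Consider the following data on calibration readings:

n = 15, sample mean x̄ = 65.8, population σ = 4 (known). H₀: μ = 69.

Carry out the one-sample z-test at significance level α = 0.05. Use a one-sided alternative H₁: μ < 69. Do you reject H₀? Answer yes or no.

SE = σ/√n = 4/√15 = 1.0328
z = (x̄−μ₀)/SE = (65.8−69)/1.0328 = -3.0984
p-value (one-sided, H₁ less) = 0.00097
At α=0.05: p < α → reject H₀

reject H₀: yes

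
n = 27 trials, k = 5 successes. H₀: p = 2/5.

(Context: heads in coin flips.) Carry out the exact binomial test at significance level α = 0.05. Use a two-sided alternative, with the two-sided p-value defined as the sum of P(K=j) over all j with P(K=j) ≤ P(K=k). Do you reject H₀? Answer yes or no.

Exact binomial: n=27, k=5, p₀=2/5=0.4000
P(X=j) = C(n,j)·p₀^j·(1−p₀)^(n−j); p = Σ P(X=j) over j with P(X=j) ≤ P(X=5)
p-value (two-sided) = 0.02888
At α=0.05: p < α → reject H₀

reject H₀: yes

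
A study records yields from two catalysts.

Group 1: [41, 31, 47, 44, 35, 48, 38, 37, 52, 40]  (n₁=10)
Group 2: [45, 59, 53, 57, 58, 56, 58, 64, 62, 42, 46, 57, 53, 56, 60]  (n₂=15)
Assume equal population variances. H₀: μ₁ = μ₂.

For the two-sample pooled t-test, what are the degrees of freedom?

degrees of freedom = 23

df = n₁ + n₂ − 2 = 10 + 15 − 2 = 23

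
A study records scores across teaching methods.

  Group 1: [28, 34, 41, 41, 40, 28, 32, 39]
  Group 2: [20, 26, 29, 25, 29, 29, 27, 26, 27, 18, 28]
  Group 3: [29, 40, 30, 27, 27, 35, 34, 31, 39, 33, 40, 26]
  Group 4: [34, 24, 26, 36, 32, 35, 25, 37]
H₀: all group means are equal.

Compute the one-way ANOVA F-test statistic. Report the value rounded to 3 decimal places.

Group means [35.38, 25.82, 32.58, 31.12], grand mean 30.949
SSB = Σnᵢ(x̄ᵢ−x̄)² = 478.594; SSW = ΣΣ(x−x̄ᵢ)² = 837.303
MSB = 478.594/3 = 159.5315; MSW = 837.303/35 = 23.9229
F = MSB/MSW = 6.6686
df = (3, 35)

test statistic = 6.669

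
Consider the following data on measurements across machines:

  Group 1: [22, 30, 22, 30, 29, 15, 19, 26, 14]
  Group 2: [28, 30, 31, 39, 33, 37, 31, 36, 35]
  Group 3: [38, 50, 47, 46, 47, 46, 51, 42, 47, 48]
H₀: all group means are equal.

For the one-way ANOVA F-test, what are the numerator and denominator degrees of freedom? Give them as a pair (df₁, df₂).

degrees of freedom = [2, 25]

k = 3 groups, N = 28 total
df = (k−1, N−k) = (3−1, 28−3) = (2, 25)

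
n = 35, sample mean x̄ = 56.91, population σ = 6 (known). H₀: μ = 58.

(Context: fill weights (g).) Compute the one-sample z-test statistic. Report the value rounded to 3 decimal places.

test statistic = -1.075

SE = σ/√n = 6/√35 = 1.0142
z = (x̄−μ₀)/SE = (56.91−58)/1.0142 = -1.0748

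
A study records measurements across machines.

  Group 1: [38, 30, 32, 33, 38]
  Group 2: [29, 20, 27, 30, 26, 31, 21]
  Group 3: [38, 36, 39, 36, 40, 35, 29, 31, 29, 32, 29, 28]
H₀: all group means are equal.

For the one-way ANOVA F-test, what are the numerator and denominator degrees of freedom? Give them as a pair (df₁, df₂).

k = 3 groups, N = 24 total
df = (k−1, N−k) = (3−1, 24−3) = (2, 21)

degrees of freedom = [2, 21]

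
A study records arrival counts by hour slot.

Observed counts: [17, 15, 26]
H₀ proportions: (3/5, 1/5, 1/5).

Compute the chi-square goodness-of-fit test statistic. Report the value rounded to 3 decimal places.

test statistic = 27.977

n = 58; E_i = n·p_i = [34.80, 11.60, 11.60]
χ² = (17−34.80)²/34.80 + (15−11.60)²/11.60 + (26−11.60)²/11.60 = 27.9770
df = 2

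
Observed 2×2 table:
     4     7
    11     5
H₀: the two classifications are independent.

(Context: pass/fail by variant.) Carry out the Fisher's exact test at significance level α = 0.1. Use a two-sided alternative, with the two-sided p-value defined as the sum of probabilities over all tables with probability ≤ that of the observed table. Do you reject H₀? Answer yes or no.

reject H₀: no

Margins: r₁=11, r₂=16, c₁=15, c₂=12, n=27
p_obs = C(11,4)·C(16,11)/C(27,15); sum pmf over tables with pmf ≤ p_obs
p-value (two-sided) = 0.13025
At α=0.1: p ≥ α → fail to reject H₀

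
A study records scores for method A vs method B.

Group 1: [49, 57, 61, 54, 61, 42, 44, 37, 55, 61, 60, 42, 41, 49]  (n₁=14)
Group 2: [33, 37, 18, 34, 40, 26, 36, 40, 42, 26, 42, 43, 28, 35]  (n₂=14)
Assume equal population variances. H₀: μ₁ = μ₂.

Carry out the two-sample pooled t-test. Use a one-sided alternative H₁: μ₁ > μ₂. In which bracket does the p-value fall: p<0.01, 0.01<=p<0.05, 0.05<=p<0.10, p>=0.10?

x̄₁=50.929, s₁=8.580, n₁=14
x̄₂=34.286, s₂=7.415, n₂=14
s_p² = [13·8.580² + 13·7.415²]/26 = 64.2995
SE = √(s_p²·(1/14+1/14)) = 3.0308
t = (50.929−34.286)/3.0308 = 5.4913
df = 26
p-value (one-sided, H₁ greater) = 0.00000
→ bracket: p<0.01

p-value bracket: p<0.01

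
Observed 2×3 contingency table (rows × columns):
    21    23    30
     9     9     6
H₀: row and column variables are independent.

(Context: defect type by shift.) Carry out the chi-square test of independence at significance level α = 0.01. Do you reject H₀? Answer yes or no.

Row totals [74, 24], col totals [30, 32, 36], n=98
χ² = (21−22.65)²/22.65 + (23−24.16)²/24.16 + (30−27.18)²/27.18 + (9−7.35)²/7.35 + (9−7.84)²/7.84 + (6−8.82)²/8.82 = 1.9127
df = 2
p-value (upper-tail) = 0.38430
At α=0.01: p ≥ α → fail to reject H₀

reject H₀: no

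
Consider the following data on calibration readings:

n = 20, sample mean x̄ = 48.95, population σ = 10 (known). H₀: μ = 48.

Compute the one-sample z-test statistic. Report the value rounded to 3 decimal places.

SE = σ/√n = 10/√20 = 2.2361
z = (x̄−μ₀)/SE = (48.95−48)/2.2361 = 0.4249

test statistic = 0.425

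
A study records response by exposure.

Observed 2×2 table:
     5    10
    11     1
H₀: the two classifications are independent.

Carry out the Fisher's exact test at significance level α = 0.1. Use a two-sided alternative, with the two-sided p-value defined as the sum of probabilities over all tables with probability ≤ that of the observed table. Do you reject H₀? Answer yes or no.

reject H₀: yes

Margins: r₁=15, r₂=12, c₁=16, c₂=11, n=27
p_obs = C(15,5)·C(12,11)/C(27,16); sum pmf over tables with pmf ≤ p_obs
p-value (two-sided) = 0.00472
At α=0.1: p < α → reject H₀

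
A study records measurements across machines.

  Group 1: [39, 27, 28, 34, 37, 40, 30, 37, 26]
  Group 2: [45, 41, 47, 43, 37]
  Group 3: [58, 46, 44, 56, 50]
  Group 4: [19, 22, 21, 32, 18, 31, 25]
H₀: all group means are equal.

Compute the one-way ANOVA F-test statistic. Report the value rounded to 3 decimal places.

test statistic = 27.760

Group means [33.11, 42.60, 50.80, 24.00], grand mean 35.885
SSB = Σnᵢ(x̄ᵢ−x̄)² = 2395.765; SSW = ΣΣ(x−x̄ᵢ)² = 632.889
MSB = 2395.765/3 = 798.5883; MSW = 632.889/22 = 28.7677
F = MSB/MSW = 27.7599
df = (3, 22)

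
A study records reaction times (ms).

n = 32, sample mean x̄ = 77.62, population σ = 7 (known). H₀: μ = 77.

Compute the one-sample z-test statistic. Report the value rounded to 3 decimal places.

test statistic = 0.501

SE = σ/√n = 7/√32 = 1.2374
z = (x̄−μ₀)/SE = (77.62−77)/1.2374 = 0.5010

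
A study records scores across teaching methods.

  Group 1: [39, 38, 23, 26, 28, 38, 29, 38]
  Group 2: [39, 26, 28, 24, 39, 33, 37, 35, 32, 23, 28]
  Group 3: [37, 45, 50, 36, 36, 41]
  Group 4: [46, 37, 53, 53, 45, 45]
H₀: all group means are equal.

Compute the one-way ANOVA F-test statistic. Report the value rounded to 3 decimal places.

test statistic = 10.545

Group means [32.38, 31.27, 40.83, 46.50], grand mean 36.355
SSB = Σnᵢ(x̄ᵢ−x̄)² = 1148.707; SSW = ΣΣ(x−x̄ᵢ)² = 980.390
MSB = 1148.707/3 = 382.9022; MSW = 980.390/27 = 36.3107
F = MSB/MSW = 10.5451
df = (3, 27)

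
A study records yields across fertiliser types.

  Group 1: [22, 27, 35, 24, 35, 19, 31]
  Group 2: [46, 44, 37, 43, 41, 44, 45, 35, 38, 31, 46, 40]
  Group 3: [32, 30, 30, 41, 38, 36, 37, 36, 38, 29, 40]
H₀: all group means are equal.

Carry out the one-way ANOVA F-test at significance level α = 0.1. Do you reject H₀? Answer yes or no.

Group means [27.57, 40.83, 35.18], grand mean 35.667
SSB = Σnᵢ(x̄ᵢ−x̄)² = 781.649; SSW = ΣΣ(x−x̄ᵢ)² = 669.017
MSB = 781.649/2 = 390.8247; MSW = 669.017/27 = 24.7784
F = MSB/MSW = 15.7728
df = (2, 27)
p-value (upper-tail) = 0.00003
At α=0.1: p < α → reject H₀

reject H₀: yes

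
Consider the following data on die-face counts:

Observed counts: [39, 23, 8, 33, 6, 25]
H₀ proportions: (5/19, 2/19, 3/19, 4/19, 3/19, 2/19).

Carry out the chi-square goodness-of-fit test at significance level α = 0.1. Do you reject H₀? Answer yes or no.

reject H₀: yes

n = 134; E_i = n·p_i = [35.26, 14.11, 21.16, 28.21, 21.16, 14.11]
χ² = (39−35.26)²/35.26 + (23−14.11)²/14.11 + (8−21.16)²/21.16 + (33−28.21)²/28.21 + (6−21.16)²/21.16 + (25−14.11)²/14.11 = 34.2752
df = 5
p-value (upper-tail) = 0.00000
At α=0.1: p < α → reject H₀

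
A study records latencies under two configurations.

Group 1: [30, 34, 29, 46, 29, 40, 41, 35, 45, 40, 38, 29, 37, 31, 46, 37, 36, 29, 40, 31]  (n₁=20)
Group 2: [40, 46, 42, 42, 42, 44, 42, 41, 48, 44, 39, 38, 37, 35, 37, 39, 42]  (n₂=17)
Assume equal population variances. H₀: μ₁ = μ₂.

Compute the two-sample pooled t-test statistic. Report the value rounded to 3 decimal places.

test statistic = -3.057

x̄₁=36.150, s₁=5.833, n₁=20
x̄₂=41.059, s₂=3.381, n₂=17
s_p² = [19·5.833² + 16·3.381²]/35 = 23.6997
SE = √(s_p²·(1/20+1/17)) = 1.6060
t = (36.150−41.059)/1.6060 = -3.0566
df = 35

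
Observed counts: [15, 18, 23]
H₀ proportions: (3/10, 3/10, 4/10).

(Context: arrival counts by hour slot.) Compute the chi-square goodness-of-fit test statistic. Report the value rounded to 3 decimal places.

n = 56; E_i = n·p_i = [16.80, 16.80, 22.40]
χ² = (15−16.80)²/16.80 + (18−16.80)²/16.80 + (23−22.40)²/22.40 = 0.2946
df = 2

test statistic = 0.295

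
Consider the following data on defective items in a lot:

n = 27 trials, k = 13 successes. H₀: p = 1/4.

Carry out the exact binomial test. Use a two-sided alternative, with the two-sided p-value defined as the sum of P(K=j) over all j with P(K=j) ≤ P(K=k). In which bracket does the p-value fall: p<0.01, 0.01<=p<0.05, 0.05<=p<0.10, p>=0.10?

Exact binomial: n=27, k=13, p₀=1/4=0.2500
P(X=j) = C(n,j)·p₀^j·(1−p₀)^(n−j); p = Σ P(X=j) over j with P(X=j) ≤ P(X=13)
p-value (two-sided) = 0.01201
→ bracket: 0.01<=p<0.05

p-value bracket: 0.01<=p<0.05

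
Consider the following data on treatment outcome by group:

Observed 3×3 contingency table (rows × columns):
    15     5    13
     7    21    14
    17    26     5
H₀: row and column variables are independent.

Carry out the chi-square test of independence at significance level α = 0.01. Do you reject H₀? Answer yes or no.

Row totals [33, 42, 48], col totals [39, 52, 32], n=123
χ² = (15−10.46)²/10.46 + (5−13.95)²/13.95 + (13−8.59)²/8.59 + (7−13.32)²/13.32 + (21−17.76)²/17.76 + (14−10.93)²/10.93 + (17−15.22)²/15.22 + (26−20.29)²/20.29 + (5−12.49)²/12.49 = 20.7369
df = 4
p-value (upper-tail) = 0.00036
At α=0.01: p < α → reject H₀

reject H₀: yes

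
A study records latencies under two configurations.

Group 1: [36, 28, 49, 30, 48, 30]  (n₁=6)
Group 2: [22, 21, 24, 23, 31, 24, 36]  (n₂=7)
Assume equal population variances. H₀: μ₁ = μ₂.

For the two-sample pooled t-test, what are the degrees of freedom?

df = n₁ + n₂ − 2 = 6 + 7 − 2 = 11

degrees of freedom = 11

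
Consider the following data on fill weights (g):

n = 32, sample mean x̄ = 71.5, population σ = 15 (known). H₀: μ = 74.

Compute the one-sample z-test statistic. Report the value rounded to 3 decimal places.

test statistic = -0.943

SE = σ/√n = 15/√32 = 2.6517
z = (x̄−μ₀)/SE = (71.5−74)/2.6517 = -0.9428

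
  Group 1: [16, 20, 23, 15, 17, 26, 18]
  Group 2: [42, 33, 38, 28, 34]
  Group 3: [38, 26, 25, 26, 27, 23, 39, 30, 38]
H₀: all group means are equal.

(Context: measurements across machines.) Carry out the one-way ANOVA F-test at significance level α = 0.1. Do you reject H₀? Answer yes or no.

Group means [19.29, 35.00, 30.22], grand mean 27.714
SSB = Σnᵢ(x̄ᵢ−x̄)² = 819.302; SSW = ΣΣ(x−x̄ᵢ)² = 530.984
MSB = 819.302/2 = 409.6508; MSW = 530.984/18 = 29.4991
F = MSB/MSW = 13.8869
df = (2, 18)
p-value (upper-tail) = 0.00022
At α=0.1: p < α → reject H₀

reject H₀: yes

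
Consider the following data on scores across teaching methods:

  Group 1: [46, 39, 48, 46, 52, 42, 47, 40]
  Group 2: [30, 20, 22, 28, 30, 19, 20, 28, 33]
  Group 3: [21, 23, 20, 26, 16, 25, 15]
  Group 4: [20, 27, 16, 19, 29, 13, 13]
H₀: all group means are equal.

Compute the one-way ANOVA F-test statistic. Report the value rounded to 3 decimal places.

Group means [45.00, 25.56, 20.86, 19.57], grand mean 28.161
SSB = Σnᵢ(x̄ᵢ−x̄)² = 3219.400; SSW = ΣΣ(x−x̄ᵢ)² = 708.794
MSB = 3219.400/3 = 1073.1333; MSW = 708.794/27 = 26.2516
F = MSB/MSW = 40.8788
df = (3, 27)

test statistic = 40.879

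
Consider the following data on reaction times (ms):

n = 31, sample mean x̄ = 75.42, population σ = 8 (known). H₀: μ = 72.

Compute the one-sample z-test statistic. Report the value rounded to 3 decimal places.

test statistic = 2.380

SE = σ/√n = 8/√31 = 1.4368
z = (x̄−μ₀)/SE = (75.42−72)/1.4368 = 2.3802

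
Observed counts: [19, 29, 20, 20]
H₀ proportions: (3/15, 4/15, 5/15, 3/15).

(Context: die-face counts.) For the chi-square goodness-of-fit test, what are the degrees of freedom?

degrees of freedom = 3

df = k − 1 = 4 − 1 = 3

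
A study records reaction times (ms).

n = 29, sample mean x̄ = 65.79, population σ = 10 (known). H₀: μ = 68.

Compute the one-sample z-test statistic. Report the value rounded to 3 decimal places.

test statistic = -1.190

SE = σ/√n = 10/√29 = 1.8570
z = (x̄−μ₀)/SE = (65.79−68)/1.8570 = -1.1901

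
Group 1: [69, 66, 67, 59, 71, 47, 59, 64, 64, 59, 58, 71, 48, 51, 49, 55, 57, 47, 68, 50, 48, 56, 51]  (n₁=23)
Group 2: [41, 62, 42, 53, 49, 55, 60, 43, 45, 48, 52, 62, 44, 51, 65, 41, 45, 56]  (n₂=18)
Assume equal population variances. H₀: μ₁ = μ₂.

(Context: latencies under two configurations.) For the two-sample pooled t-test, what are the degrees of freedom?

df = n₁ + n₂ − 2 = 23 + 18 − 2 = 39

degrees of freedom = 39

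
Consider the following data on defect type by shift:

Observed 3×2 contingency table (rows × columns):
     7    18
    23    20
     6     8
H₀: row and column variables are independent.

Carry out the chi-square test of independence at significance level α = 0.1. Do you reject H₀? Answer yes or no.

Row totals [25, 43, 14], col totals [36, 46], n=82
χ² = (7−10.98)²/10.98 + (18−14.02)²/14.02 + (23−18.88)²/18.88 + (20−24.12)²/24.12 + (6−6.15)²/6.15 + (8−7.85)²/7.85 = 4.1776
df = 2
p-value (upper-tail) = 0.12383
At α=0.1: p ≥ α → fail to reject H₀

reject H₀: no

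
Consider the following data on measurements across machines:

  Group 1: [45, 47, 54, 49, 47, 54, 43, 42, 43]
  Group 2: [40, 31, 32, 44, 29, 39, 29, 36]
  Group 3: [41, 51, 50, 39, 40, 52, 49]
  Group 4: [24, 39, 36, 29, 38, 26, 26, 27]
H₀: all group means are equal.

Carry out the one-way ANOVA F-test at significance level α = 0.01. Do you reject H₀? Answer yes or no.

reject H₀: yes

Group means [47.11, 35.00, 46.00, 30.62], grand mean 39.719
SSB = Σnᵢ(x̄ᵢ−x̄)² = 1607.705; SSW = ΣΣ(x−x̄ᵢ)² = 834.764
MSB = 1607.705/3 = 535.9016; MSW = 834.764/28 = 29.8130
F = MSB/MSW = 17.9754
df = (3, 28)
p-value (upper-tail) = 0.00000
At α=0.01: p < α → reject H₀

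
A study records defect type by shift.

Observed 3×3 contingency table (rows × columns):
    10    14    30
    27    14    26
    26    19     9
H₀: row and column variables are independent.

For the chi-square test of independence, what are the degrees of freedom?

df = (r−1)(c−1) = (3−1)·(3−1) = 4

degrees of freedom = 4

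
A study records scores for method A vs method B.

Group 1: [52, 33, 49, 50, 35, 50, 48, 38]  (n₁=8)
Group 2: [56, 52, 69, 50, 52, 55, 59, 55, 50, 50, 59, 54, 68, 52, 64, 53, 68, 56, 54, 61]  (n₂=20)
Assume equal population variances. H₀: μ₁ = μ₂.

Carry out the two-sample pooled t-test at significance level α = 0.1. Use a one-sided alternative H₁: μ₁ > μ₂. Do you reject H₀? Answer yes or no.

x̄₁=44.375, s₁=7.689, n₁=8
x̄₂=56.850, s₂=6.175, n₂=20
s_p² = [7·7.689² + 19·6.175²]/26 = 43.7856
SE = √(s_p²·(1/8+1/20)) = 2.7681
t = (44.375−56.850)/2.7681 = -4.5067
df = 26
p-value (one-sided, H₁ greater) = 0.99994
At α=0.1: p ≥ α → fail to reject H₀

reject H₀: no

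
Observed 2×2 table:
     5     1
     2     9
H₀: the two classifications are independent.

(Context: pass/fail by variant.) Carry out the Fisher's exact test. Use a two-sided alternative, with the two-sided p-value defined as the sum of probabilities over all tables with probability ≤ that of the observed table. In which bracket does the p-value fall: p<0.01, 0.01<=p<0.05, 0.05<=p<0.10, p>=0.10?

p-value bracket: 0.01<=p<0.05

Margins: r₁=6, r₂=11, c₁=7, c₂=10, n=17
p_obs = C(6,5)·C(11,2)/C(17,7); sum pmf over tables with pmf ≤ p_obs
p-value (two-sided) = 0.03450
→ bracket: 0.01<=p<0.05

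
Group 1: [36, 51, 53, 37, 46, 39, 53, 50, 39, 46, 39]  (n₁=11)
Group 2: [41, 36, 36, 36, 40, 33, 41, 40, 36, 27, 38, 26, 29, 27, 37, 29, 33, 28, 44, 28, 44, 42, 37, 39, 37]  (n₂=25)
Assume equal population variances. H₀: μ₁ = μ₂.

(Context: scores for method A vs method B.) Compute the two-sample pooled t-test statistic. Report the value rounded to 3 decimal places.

x̄₁=44.455, s₁=6.639, n₁=11
x̄₂=35.360, s₂=5.619, n₂=25
s_p² = [10·6.639² + 24·5.619²]/34 = 35.2496
SE = √(s_p²·(1/11+1/25)) = 2.1481
t = (44.455−35.360)/2.1481 = 4.2337
df = 34

test statistic = 4.234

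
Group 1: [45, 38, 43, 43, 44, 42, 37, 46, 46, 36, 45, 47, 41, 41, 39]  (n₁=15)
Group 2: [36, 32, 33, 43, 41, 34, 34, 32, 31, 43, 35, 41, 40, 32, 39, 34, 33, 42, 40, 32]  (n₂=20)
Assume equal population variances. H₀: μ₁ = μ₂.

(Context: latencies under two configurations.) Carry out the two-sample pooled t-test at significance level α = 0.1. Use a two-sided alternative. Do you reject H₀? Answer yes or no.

x̄₁=42.200, s₁=3.468, n₁=15
x̄₂=36.350, s₂=4.246, n₂=20
s_p² = [14·3.468² + 19·4.246²]/33 = 15.4833
SE = √(s_p²·(1/15+1/20)) = 1.3440
t = (42.200−36.350)/1.3440 = 4.3526
df = 33
p-value (two-sided) = 0.00012
At α=0.1: p < α → reject H₀

reject H₀: yes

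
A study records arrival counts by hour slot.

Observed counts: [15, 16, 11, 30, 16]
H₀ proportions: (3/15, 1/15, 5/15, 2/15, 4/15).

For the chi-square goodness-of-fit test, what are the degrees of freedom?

df = k − 1 = 5 − 1 = 4

degrees of freedom = 4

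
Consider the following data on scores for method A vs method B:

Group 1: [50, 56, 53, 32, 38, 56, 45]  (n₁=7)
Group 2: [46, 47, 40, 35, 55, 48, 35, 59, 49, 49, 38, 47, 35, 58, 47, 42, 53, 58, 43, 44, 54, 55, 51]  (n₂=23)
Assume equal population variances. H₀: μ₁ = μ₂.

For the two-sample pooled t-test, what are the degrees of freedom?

df = n₁ + n₂ − 2 = 7 + 23 − 2 = 28

degrees of freedom = 28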